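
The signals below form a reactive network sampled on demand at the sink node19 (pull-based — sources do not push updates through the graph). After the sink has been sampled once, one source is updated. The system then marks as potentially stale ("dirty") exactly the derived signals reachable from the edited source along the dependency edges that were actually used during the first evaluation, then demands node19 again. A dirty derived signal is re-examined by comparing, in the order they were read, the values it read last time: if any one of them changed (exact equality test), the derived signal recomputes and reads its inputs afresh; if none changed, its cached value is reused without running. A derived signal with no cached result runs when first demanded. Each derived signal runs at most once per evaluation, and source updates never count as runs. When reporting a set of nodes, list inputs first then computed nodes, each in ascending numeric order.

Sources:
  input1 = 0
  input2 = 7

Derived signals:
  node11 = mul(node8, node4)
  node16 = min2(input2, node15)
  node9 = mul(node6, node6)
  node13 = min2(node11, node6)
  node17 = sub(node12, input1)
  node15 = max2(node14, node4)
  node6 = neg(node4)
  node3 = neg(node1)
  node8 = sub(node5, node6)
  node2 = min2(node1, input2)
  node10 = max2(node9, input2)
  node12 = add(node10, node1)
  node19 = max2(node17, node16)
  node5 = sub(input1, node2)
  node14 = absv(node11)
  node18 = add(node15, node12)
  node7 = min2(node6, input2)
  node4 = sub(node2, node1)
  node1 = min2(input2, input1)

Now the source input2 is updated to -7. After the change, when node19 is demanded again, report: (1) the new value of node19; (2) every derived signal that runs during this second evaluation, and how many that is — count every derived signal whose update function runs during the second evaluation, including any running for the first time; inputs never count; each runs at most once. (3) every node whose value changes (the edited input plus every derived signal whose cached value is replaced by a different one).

node19 now evaluates to -7.
Run set: node1, node2, node4, node5, node8, node10, node11, node12, node16, node17, node19 (11 run).
Changed values: input2, node1, node2, node5, node8, node10, node12, node16, node17, node19.
The important point: at node6 every value read last time is unchanged, so the dirty flag clears without a run.

Initial pass — values computed on the first demand:
  node1 = min2(7, 0) = 0
  node2 = min2(0, 7) = 0
  node4 = sub(0, 0) = 0
  node5 = sub(0, 0) = 0
  node6 = neg(0) = 0
  node8 = sub(0, 0) = 0
  node9 = mul(0, 0) = 0
  node10 = max2(0, 7) = 7
  node11 = mul(0, 0) = 0
  node12 = add(7, 0) = 7
  node14 = absv(0) = 0
  node15 = max2(0, 0) = 0
  node16 = min2(7, 0) = 0
  node17 = sub(7, 0) = 7
  node19 = max2(7, 0) = 7

Second demand — change propagation:
  node1: re-runs because input2 7->-7; new result -7.
  node2: re-runs because node1 0->-7; input2 7->-7; new result -7.
  node4: re-runs because node2 0->-7; node1 0->-7; new result 0 (unchanged).
  node5: re-runs because node2 0->-7; new result 7.
  node6: re-examined; everything it read last time is the same (node4 unchanged) — cache 0 kept, no run.
  node8: re-runs because node5 0->7; new result 7.
  node9: re-examined; everything it read last time is the same (node6 unchanged, node6 unchanged) — cache 0 kept, no run.
  node10: re-runs because input2 7->-7; new result 0.
  node11: re-runs because node8 0->7; new result 0 (unchanged).
  node12: re-runs because node10 7->0; node1 0->-7; new result -7.
  node14: re-examined; everything it read last time is the same (node11 unchanged) — cache 0 kept, no run.
  node15: re-examined; everything it read last time is the same (node14 unchanged, node4 unchanged) — cache 0 kept, no run.
  node16: re-runs because input2 7->-7; new result -7.
  node17: re-runs because node12 7->-7; new result -7.
  node19: re-runs because node17 7->-7; node16 0->-7; new result -7.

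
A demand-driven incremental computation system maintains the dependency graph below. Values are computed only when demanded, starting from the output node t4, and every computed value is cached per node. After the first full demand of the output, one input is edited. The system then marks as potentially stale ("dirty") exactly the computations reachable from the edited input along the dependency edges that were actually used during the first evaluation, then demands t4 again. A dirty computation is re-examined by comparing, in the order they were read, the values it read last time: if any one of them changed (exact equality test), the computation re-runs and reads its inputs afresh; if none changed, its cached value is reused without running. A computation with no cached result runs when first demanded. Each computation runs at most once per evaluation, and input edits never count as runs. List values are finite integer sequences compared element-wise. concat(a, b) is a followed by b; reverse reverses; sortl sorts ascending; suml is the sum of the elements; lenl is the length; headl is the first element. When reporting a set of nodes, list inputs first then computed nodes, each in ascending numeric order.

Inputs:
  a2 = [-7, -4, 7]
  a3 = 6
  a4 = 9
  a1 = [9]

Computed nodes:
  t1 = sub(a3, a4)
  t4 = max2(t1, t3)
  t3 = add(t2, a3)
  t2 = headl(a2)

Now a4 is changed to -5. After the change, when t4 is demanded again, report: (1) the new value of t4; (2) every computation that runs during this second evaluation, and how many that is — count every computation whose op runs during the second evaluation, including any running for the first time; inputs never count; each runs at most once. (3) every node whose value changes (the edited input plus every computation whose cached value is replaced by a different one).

New value of t4: 11.
Computations that run: t1, t4 — 2 in total.
Values that change: a4, t1, t4.

First evaluation (everything demanded from the output):
  t1 = sub(6, 9) = -3
  t2 = headl([-7, -4, 7]) = -7
  t3 = add(-7, 6) = -1
  t4 = max2(-3, -1) = -1

Propagation after the edit:
  t1: runs — a4 9->-5; result 11.
  t4: runs — t1 -3->11; result 11.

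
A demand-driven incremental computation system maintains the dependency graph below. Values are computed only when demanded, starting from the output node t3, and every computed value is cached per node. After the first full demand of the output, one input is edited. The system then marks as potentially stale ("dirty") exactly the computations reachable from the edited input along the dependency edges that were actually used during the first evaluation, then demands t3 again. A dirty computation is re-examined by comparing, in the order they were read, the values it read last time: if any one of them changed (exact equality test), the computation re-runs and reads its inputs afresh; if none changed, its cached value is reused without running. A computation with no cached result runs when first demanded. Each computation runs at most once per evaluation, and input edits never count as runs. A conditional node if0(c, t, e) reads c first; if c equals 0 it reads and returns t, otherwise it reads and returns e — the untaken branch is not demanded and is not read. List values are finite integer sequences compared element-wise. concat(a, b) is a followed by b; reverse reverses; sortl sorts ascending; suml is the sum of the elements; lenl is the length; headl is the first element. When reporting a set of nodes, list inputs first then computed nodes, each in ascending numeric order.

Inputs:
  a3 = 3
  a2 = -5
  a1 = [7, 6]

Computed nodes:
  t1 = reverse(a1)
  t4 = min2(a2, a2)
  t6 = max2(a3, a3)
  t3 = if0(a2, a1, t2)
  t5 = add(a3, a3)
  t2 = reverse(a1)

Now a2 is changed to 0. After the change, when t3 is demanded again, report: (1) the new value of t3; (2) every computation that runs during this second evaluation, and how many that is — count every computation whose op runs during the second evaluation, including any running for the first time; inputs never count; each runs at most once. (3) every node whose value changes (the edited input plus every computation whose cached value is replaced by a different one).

New value of t3: [7, 6].
Computations that run: t3 — 1 in total.
Values that change: a2, t3.

First evaluation (everything demanded from the output):
  t2 = reverse([7, 6]) = [6, 7]
  t3 = if0(a2=-5 -> else branch t2) = [6, 7]

Propagation after the edit:
  t3: runs — a2 -5->0; result [7, 6].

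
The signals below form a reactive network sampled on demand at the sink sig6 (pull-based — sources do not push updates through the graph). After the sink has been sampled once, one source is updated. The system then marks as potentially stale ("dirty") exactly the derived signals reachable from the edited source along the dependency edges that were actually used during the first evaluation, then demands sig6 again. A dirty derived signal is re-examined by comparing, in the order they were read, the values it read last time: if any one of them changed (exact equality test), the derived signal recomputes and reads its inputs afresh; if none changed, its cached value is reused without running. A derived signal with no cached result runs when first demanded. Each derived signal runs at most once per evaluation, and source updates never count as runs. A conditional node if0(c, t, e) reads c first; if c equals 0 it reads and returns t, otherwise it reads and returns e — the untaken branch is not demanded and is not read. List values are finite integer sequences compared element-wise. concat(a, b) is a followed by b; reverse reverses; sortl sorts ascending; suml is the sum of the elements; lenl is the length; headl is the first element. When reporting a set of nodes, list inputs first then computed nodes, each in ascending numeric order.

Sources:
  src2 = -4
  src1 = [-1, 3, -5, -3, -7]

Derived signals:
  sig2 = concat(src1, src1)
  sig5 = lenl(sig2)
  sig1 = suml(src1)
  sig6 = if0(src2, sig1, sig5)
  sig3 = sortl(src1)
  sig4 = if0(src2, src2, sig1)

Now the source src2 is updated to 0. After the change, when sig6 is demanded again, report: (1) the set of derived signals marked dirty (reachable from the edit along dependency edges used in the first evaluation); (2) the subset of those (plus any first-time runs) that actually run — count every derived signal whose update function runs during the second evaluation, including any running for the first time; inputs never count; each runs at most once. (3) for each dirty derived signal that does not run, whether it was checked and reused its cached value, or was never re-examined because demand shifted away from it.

Initial pass — values computed on the first demand:
  sig2 = concat([-1, 3, -5, -3, -7], [-1, 3, -5, -3, -7]) = [-1, 3, -5, -3, -7, -1, 3, -5, -3, -7]
  sig5 = lenl([-1, 3, -5, -3, -7, -1, 3, -5, -3, -7]) = 10
  sig6 = if0(src2=-4 -> else branch sig5) = 10

Second demand — change propagation:
  sig1: newly demanded (no cache) — executes and yields -13.
  sig6: re-runs because src2 -4->0; new result -13.

The important point: the flipped condition pulls in fresh nodes; sig1 runs for the first time.

Dirty set: sig6.
Run set: sig1, sig6 (2 run).
All dirty derived signals ended up running.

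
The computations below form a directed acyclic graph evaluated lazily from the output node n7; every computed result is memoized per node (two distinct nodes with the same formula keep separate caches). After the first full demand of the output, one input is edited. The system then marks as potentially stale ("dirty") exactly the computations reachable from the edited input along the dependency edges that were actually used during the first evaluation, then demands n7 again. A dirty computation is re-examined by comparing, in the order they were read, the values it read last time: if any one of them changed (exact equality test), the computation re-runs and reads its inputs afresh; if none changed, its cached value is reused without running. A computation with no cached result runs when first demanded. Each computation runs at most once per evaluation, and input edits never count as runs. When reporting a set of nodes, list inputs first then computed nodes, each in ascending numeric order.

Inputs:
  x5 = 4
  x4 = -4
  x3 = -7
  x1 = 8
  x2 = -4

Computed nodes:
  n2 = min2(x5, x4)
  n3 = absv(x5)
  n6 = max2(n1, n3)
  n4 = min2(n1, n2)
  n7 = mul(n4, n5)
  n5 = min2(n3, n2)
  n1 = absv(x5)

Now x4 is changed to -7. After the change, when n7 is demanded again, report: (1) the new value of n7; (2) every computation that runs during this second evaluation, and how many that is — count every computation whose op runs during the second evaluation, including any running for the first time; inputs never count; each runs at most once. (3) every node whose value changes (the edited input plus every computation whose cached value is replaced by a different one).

Demanding n7 again yields 49.
4 computations run: n2, n4, n5, n7.
The nodes whose values change: x4, n2, n4, n5, n7.

First demand of the output computes:
  n1 = absv(4) = 4
  n2 = min2(4, -4) = -4
  n3 = absv(4) = 4
  n4 = min2(4, -4) = -4
  n5 = min2(4, -4) = -4
  n7 = mul(-4, -4) = 16

After the edit, cleaning proceeds:
  n2: a read changed (x4 -4->-7) — executes, giving -7.
  n4: a read changed (n2 -4->-7) — executes, giving -7.
  n5: a read changed (n2 -4->-7) — executes, giving -7.
  n7: a read changed (n4 -4->-7; n5 -4->-7) — executes, giving 49.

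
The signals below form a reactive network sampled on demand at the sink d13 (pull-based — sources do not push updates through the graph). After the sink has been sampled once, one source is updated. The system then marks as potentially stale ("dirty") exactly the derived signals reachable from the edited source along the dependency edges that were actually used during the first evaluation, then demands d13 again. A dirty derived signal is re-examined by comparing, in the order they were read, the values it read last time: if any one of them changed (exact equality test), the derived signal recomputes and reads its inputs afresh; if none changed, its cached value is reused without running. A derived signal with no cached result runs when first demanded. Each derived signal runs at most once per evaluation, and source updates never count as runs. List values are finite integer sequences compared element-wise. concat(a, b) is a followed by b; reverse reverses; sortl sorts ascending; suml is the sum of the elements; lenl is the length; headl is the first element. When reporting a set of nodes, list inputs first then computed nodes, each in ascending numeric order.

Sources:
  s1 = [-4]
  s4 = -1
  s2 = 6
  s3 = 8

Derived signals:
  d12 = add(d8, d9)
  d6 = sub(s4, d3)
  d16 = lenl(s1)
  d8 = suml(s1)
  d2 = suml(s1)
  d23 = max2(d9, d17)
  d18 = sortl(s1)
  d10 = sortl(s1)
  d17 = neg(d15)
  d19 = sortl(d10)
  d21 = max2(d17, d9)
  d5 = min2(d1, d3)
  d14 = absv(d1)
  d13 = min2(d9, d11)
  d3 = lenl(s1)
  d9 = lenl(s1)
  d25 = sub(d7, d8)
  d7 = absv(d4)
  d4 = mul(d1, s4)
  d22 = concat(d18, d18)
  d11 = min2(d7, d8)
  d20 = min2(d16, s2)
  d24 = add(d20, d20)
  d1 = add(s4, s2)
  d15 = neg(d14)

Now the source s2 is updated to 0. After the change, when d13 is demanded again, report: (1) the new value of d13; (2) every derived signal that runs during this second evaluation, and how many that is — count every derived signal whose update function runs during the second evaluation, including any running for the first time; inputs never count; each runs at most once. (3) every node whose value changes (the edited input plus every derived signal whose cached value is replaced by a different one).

d13 now evaluates to -4.
Run set: d1, d4, d7, d11 (4 run).
Changed values: s2, d1, d4, d7.
The important point: d11 recomputes to an identical value, and the output ends up unchanged.

Initial pass — values computed on the first demand:
  d1 = add(-1, 6) = 5
  d4 = mul(5, -1) = -5
  d7 = absv(-5) = 5
  d8 = suml([-4]) = -4
  d9 = lenl([-4]) = 1
  d11 = min2(5, -4) = -4
  d13 = min2(1, -4) = -4

Second demand — change propagation:
  d1: re-runs because s2 6->0; new result -1.
  d4: re-runs because d1 5->-1; new result 1.
  d7: re-runs because d4 -5->1; new result 1.
  d11: re-runs because d7 5->1; new result -4 (unchanged).
  d13: re-examined; everything it read last time is the same (d9 unchanged, d11 unchanged) — cache -4 kept, no run.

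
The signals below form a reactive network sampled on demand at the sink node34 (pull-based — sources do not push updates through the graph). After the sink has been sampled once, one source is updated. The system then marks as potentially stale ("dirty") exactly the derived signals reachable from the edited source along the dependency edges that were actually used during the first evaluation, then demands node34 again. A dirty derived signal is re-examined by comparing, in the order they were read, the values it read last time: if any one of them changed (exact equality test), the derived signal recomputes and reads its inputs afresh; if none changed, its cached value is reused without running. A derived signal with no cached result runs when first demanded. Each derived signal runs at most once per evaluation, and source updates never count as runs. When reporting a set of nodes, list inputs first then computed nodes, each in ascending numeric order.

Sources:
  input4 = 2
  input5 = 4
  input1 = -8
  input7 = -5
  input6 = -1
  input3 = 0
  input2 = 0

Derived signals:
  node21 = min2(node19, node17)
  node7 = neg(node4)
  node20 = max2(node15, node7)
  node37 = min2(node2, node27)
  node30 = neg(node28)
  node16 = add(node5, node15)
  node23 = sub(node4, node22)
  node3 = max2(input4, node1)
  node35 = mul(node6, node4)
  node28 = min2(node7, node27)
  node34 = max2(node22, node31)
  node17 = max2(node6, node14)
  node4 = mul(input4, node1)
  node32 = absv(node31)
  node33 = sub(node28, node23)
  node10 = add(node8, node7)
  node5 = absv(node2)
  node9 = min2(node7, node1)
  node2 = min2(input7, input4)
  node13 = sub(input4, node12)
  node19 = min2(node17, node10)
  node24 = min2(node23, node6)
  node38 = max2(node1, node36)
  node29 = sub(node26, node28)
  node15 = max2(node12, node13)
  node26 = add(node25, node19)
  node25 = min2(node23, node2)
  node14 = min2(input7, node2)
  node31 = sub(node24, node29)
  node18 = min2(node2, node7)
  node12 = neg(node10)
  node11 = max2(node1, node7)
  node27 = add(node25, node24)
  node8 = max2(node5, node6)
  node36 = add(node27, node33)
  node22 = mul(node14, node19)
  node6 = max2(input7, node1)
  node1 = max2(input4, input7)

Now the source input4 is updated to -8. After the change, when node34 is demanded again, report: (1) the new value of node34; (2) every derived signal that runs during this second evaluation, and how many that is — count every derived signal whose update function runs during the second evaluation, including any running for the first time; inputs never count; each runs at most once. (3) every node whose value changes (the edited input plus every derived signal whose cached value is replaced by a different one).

Initial pass — values computed on the first demand:
  node1 = max2(2, -5) = 2
  node2 = min2(-5, 2) = -5
  node4 = mul(2, 2) = 4
  node5 = absv(-5) = 5
  node6 = max2(-5, 2) = 2
  node7 = neg(4) = -4
  node8 = max2(5, 2) = 5
  node10 = add(5, -4) = 1
  node14 = min2(-5, -5) = -5
  node17 = max2(2, -5) = 2
  node19 = min2(2, 1) = 1
  node22 = mul(-5, 1) = -5
  node23 = sub(4, -5) = 9
  node24 = min2(9, 2) = 2
  node25 = min2(9, -5) = -5
  node26 = add(-5, 1) = -4
  node27 = add(-5, 2) = -3
  node28 = min2(-4, -3) = -4
  node29 = sub(-4, -4) = 0
  node31 = sub(2, 0) = 2
  node34 = max2(-5, 2) = 2

Second demand — change propagation:
  node1: re-runs because input4 2->-8; new result -5.
  node2: re-runs because input4 2->-8; new result -8.
  node4: re-runs because input4 2->-8; node1 2->-5; new result 40.
  node5: re-runs because node2 -5->-8; new result 8.
  node6: re-runs because node1 2->-5; new result -5.
  node7: re-runs because node4 4->40; new result -40.
  node8: re-runs because node5 5->8; node6 2->-5; new result 8.
  node10: re-runs because node8 5->8; node7 -4->-40; new result -32.
  node14: re-runs because node2 -5->-8; new result -8.
  node17: re-runs because node6 2->-5; node14 -5->-8; new result -5.
  node19: re-runs because node17 2->-5; node10 1->-32; new result -32.
  node22: re-runs because node14 -5->-8; node19 1->-32; new result 256.
  node23: re-runs because node4 4->40; node22 -5->256; new result -216.
  node24: re-runs because node23 9->-216; node6 2->-5; new result -216.
  node25: re-runs because node23 9->-216; node2 -5->-8; new result -216.
  node26: re-runs because node25 -5->-216; node19 1->-32; new result -248.
  node27: re-runs because node25 -5->-216; node24 2->-216; new result -432.
  node28: re-runs because node7 -4->-40; node27 -3->-432; new result -432.
  node29: re-runs because node26 -4->-248; node28 -4->-432; new result 184.
  node31: re-runs because node24 2->-216; node29 0->184; new result -400.
  node34: re-runs because node22 -5->256; node31 2->-400; new result 256.

node34 now evaluates to 256.
Run set: node1, node2, node4, node5, node6, node7, node8, node10, node14, node17, node19, node22, node23, node24, node25, node26, node27, node28, node29, node31, node34 (21 run).
Changed values: input4, node1, node2, node4, node5, node6, node7, node8, node10, node14, node17, node19, node22, node23, node24, node25, node26, node27, node28, node29, node31, node34.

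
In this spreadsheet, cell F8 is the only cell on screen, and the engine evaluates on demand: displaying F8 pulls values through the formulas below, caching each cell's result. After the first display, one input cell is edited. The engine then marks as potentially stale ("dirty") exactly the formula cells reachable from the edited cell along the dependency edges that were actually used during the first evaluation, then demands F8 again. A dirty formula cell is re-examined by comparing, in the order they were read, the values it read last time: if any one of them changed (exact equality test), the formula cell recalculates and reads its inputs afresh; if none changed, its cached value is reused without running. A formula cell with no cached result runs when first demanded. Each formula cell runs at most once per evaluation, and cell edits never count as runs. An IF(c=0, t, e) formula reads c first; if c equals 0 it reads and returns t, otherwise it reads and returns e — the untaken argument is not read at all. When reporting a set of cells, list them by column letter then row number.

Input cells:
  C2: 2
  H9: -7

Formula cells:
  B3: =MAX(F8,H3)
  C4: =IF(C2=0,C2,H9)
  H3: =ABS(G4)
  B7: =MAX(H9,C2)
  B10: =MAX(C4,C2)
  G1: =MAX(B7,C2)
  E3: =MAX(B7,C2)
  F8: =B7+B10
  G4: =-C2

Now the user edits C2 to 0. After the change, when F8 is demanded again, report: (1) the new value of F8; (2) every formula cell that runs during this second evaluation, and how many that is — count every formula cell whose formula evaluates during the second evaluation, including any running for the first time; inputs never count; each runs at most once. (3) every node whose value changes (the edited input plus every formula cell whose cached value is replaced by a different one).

F8 now evaluates to 0.
Run set: B7, B10, C4, F8 (4 run).
Changed values: B7, B10, C2, C4, F8.

Initial pass — values computed on the first demand:
  B7 = MAX(-7, 2) = 2
  C4 = IF(C2=0: C2=2 -> else branch H9) = -7
  B10 = MAX(-7, 2) = 2
  F8 = 2 + 2 = 4

Second demand — change propagation:
  B7: re-runs because C2 2->0; new result 0.
  C4: re-runs because C2 2->0; new result 0.
  B10: re-runs because C4 -7->0; C2 2->0; new result 0.
  F8: re-runs because B7 2->0; B10 2->0; new result 0.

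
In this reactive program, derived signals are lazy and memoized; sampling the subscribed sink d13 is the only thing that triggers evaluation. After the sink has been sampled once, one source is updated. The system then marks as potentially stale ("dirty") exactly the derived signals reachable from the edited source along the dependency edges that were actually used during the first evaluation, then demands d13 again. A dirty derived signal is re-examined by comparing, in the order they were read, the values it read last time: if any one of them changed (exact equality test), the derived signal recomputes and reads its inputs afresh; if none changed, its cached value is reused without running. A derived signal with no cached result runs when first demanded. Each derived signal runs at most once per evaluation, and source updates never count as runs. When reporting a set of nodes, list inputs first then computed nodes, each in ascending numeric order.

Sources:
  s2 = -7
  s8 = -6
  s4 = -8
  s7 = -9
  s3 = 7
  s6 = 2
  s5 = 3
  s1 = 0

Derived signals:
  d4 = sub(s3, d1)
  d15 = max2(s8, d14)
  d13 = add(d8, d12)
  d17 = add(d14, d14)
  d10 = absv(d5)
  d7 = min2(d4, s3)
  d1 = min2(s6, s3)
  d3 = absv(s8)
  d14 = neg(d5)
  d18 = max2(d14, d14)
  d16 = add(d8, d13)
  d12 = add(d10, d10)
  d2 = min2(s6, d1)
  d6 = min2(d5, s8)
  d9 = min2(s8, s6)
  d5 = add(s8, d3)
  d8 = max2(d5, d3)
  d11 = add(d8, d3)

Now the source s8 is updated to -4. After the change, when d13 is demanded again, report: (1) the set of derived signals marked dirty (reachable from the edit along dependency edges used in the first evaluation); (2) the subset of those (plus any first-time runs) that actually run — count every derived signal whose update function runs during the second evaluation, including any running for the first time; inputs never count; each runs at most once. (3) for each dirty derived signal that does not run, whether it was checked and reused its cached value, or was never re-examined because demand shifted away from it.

The edit dirties: d3, d5, d8, d10, d12, d13.
4 derived signals run: d3, d5, d8, d13.
Cache hits after checking: d10, d12.
Note where the cutoff bites: d10 is checked, finds nothing changed, and keeps its cache.

First demand of the output computes:
  d3 = absv(-6) = 6
  d5 = add(-6, 6) = 0
  d8 = max2(0, 6) = 6
  d10 = absv(0) = 0
  d12 = add(0, 0) = 0
  d13 = add(6, 0) = 6

After the edit, cleaning proceeds:
  d3: a read changed (s8 -6->-4) — executes, giving 4.
  d5: a read changed (s8 -6->-4; d3 6->4) — executes, giving 0 — identical to its old value.
  d8: a read changed (d3 6->4) — executes, giving 4.
  d10: dirty, but its reads are unchanged (d5 unchanged); cached 0 stands.
  d12: dirty, but its reads are unchanged (d10 unchanged, d10 unchanged); cached 0 stands.
  d13: a read changed (d8 6->4) — executes, giving 4.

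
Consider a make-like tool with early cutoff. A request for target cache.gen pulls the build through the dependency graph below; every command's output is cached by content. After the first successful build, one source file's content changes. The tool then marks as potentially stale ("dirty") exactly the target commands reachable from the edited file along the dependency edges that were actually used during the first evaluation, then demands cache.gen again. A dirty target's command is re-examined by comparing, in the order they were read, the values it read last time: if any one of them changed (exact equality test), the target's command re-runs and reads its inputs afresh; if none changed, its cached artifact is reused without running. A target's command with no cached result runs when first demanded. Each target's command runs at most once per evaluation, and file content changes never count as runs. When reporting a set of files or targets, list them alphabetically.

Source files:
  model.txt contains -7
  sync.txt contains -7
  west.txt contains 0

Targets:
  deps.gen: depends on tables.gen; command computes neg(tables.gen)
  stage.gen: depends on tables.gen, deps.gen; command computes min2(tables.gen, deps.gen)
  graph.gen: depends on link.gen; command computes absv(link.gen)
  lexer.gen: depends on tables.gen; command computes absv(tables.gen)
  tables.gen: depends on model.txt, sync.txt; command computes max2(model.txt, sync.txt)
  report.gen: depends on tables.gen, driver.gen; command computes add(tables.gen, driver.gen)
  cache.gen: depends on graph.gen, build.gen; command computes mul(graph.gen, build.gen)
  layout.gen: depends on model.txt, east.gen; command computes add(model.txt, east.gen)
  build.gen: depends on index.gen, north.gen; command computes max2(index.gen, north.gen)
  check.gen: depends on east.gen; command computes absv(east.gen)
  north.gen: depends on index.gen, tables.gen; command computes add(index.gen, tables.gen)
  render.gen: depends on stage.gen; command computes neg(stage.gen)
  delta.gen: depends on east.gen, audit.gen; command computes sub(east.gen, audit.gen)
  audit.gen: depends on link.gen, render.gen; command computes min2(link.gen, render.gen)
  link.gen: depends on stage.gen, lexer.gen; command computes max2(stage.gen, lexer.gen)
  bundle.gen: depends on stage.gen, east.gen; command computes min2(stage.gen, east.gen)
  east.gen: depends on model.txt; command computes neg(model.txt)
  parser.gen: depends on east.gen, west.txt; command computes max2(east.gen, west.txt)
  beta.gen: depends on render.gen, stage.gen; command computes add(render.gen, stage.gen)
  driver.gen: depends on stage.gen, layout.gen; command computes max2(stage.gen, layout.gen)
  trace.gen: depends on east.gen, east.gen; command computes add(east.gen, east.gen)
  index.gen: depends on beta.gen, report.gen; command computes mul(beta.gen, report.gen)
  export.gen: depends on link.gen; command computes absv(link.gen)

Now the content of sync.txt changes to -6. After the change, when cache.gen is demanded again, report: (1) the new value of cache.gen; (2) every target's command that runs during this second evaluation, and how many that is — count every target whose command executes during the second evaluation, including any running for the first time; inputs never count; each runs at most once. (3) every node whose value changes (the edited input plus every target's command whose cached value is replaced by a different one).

First demand of the output computes:
  east.gen = neg(-7) = 7
  layout.gen = add(-7, 7) = 0
  tables.gen = max2(-7, -7) = -7
  deps.gen = neg(-7) = 7
  lexer.gen = absv(-7) = 7
  stage.gen = min2(-7, 7) = -7
  driver.gen = max2(-7, 0) = 0
  link.gen = max2(-7, 7) = 7
  graph.gen = absv(7) = 7
  render.gen = neg(-7) = 7
  beta.gen = add(7, -7) = 0
  report.gen = add(-7, 0) = -7
  index.gen = mul(0, -7) = 0
  north.gen = add(0, -7) = -7
  build.gen = max2(0, -7) = 0
  cache.gen = mul(7, 0) = 0

After the edit, cleaning proceeds:
  tables.gen: a read changed (sync.txt -7->-6) — executes, giving -6.
  deps.gen: a read changed (tables.gen -7->-6) — executes, giving 6.
  lexer.gen: a read changed (tables.gen -7->-6) — executes, giving 6.
  stage.gen: a read changed (tables.gen -7->-6; deps.gen 7->6) — executes, giving -6.
  driver.gen: a read changed (stage.gen -7->-6) — executes, giving 0 — identical to its old value.
  link.gen: a read changed (stage.gen -7->-6; lexer.gen 7->6) — executes, giving 6.
  graph.gen: a read changed (link.gen 7->6) — executes, giving 6.
  render.gen: a read changed (stage.gen -7->-6) — executes, giving 6.
  beta.gen: a read changed (render.gen 7->6; stage.gen -7->-6) — executes, giving 0 — identical to its old value.
  report.gen: a read changed (tables.gen -7->-6) — executes, giving -6.
  index.gen: a read changed (report.gen -7->-6) — executes, giving 0 — identical to its old value.
  north.gen: a read changed (tables.gen -7->-6) — executes, giving -6.
  build.gen: a read changed (north.gen -7->-6) — executes, giving 0 — identical to its old value.
  cache.gen: a read changed (graph.gen 7->6) — executes, giving 0 — identical to its old value.

Demanding cache.gen again yields 0.
14 target commands run: beta.gen, build.gen, cache.gen, deps.gen, driver.gen, graph.gen, index.gen, lexer.gen, link.gen, north.gen, render.gen, report.gen, stage.gen, tables.gen.
The nodes whose values change: deps.gen, graph.gen, lexer.gen, link.gen, north.gen, render.gen, report.gen, stage.gen, sync.txt, tables.gen.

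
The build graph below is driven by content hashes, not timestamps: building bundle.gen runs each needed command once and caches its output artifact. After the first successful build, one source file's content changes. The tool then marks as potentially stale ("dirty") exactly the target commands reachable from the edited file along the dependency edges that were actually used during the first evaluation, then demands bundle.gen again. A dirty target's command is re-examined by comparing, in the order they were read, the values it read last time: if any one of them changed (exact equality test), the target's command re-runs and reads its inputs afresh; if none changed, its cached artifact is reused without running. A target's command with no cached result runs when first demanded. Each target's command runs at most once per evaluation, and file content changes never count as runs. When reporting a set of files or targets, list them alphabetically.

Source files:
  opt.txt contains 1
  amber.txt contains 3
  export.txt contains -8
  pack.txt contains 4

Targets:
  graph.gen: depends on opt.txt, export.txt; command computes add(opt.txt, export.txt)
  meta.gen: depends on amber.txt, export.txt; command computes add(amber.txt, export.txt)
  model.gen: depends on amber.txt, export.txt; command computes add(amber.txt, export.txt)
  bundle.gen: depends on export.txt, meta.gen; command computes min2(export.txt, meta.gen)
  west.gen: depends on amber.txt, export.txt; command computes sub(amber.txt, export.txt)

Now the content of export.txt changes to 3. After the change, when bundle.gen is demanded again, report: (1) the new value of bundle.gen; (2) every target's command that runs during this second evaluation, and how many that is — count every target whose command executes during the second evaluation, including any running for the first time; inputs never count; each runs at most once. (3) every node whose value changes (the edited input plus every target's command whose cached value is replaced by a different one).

Initial pass — values computed on the first demand:
  meta.gen = add(3, -8) = -5
  bundle.gen = min2(-8, -5) = -8

Second demand — change propagation:
  meta.gen: re-runs because export.txt -8->3; new result 6.
  bundle.gen: re-runs because export.txt -8->3; meta.gen -5->6; new result 3.

bundle.gen now evaluates to 3.
Run set: bundle.gen, meta.gen (2 run).
Changed values: bundle.gen, export.txt, meta.gen.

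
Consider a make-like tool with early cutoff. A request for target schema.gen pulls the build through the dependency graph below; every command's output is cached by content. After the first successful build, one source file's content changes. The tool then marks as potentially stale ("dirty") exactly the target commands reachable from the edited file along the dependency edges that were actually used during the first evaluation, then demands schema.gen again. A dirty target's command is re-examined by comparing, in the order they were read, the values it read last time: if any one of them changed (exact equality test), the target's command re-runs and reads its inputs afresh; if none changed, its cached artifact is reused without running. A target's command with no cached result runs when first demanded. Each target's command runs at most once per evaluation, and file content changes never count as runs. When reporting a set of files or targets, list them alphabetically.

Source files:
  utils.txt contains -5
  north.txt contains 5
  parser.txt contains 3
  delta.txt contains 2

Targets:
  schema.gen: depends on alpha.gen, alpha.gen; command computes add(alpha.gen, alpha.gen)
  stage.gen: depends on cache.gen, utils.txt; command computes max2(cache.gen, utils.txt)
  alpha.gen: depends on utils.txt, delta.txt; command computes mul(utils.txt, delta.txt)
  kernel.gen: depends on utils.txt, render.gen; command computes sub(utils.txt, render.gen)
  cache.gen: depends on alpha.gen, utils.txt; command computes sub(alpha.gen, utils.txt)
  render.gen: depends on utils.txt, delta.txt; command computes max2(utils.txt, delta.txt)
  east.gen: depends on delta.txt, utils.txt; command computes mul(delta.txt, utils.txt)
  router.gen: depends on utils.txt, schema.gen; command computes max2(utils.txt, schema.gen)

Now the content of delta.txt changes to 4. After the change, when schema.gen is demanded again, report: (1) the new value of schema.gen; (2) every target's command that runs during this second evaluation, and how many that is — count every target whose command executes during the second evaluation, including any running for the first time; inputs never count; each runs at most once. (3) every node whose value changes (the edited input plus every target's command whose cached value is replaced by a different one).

First demand of the output computes:
  alpha.gen = mul(-5, 2) = -10
  schema.gen = add(-10, -10) = -20

After the edit, cleaning proceeds:
  alpha.gen: a read changed (delta.txt 2->4) — executes, giving -20.
  schema.gen: a read changed (alpha.gen -10->-20; alpha.gen -10->-20) — executes, giving -40.

Demanding schema.gen again yields -40.
2 target commands run: alpha.gen, schema.gen.
The nodes whose values change: alpha.gen, delta.txt, schema.gen.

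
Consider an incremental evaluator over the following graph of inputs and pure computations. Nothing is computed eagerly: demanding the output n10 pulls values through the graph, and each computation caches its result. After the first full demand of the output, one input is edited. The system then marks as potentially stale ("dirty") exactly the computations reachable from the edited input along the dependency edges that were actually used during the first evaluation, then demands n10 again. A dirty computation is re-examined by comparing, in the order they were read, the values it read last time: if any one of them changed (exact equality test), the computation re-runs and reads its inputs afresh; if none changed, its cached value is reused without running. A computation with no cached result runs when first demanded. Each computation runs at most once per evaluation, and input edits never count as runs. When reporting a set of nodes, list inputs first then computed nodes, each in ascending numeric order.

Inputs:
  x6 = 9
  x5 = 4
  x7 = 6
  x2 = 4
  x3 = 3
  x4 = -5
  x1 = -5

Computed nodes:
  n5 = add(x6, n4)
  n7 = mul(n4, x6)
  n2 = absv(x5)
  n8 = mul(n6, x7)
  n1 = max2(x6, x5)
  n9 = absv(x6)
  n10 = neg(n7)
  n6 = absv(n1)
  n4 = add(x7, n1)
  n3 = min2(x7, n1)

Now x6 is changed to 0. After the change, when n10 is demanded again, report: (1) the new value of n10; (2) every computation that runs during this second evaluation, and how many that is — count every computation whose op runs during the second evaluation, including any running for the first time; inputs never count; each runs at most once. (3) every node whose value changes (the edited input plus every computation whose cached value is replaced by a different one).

Initial pass — values computed on the first demand:
  n1 = max2(9, 4) = 9
  n4 = add(6, 9) = 15
  n7 = mul(15, 9) = 135
  n10 = neg(135) = -135

Second demand — change propagation:
  n1: re-runs because x6 9->0; new result 4.
  n4: re-runs because n1 9->4; new result 10.
  n7: re-runs because n4 15->10; x6 9->0; new result 0.
  n10: re-runs because n7 135->0; new result 0.

n10 now evaluates to 0.
Run set: n1, n4, n7, n10 (4 run).
Changed values: x6, n1, n4, n7, n10.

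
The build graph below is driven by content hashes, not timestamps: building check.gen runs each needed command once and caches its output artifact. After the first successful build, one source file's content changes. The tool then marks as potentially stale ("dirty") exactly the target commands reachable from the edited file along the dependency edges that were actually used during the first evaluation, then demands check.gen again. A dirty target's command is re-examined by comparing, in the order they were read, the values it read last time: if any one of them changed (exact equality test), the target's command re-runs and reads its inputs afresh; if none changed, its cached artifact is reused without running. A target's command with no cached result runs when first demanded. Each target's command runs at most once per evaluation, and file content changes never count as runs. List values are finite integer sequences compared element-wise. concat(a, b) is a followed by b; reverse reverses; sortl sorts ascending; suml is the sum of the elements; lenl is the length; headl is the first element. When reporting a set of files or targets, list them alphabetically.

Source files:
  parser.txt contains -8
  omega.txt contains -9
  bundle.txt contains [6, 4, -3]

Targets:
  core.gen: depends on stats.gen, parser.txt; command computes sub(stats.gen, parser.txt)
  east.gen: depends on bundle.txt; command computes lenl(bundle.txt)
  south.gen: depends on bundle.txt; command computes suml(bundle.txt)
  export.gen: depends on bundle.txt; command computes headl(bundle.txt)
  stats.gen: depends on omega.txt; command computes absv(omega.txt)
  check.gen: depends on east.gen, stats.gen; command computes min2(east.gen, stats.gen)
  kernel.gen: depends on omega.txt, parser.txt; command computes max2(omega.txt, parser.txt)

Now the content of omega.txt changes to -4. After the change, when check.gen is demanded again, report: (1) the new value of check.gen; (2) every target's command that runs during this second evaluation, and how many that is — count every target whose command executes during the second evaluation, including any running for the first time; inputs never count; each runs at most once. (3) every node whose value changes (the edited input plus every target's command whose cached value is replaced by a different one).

check.gen now evaluates to 3.
Run set: check.gen, stats.gen (2 run).
Changed values: omega.txt, stats.gen.

Initial pass — values computed on the first demand:
  east.gen = lenl([6, 4, -3]) = 3
  stats.gen = absv(-9) = 9
  check.gen = min2(3, 9) = 3

Second demand — change propagation:
  stats.gen: re-runs because omega.txt -9->-4; new result 4.
  check.gen: re-runs because stats.gen 9->4; new result 3 (unchanged).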